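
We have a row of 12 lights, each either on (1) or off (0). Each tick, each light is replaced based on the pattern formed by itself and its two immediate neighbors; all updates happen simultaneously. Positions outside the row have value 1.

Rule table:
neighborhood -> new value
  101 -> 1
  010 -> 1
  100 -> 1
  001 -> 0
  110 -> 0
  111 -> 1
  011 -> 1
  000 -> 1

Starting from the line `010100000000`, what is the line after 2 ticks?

tick 1: 111111111110
tick 2: 111111111101

111111111101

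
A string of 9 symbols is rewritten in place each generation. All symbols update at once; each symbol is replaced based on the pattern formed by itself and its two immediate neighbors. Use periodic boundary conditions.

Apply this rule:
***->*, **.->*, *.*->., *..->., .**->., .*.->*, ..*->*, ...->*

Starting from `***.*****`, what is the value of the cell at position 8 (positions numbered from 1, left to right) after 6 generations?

***..****
***.*.***
***.*..**
***.*.*.*
***.*.*..
.**.*.*.*
position 8 holds .

.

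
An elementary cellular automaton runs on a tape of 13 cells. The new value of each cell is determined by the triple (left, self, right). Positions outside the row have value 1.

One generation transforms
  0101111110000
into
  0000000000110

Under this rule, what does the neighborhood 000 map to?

At position 10 the neighborhood is 000; the next row has 1 there.

1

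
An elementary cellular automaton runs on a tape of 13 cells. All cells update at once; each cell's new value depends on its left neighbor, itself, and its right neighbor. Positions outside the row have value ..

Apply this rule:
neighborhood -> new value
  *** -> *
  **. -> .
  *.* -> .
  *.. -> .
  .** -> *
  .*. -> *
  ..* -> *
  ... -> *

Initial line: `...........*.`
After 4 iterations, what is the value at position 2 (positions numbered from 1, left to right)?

*

************.
***********..
**********..*
*********..**
position 2 holds *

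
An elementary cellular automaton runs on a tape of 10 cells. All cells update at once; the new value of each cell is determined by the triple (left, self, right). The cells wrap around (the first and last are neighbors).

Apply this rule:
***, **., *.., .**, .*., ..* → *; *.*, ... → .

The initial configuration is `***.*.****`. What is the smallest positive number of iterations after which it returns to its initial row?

iteration 1: ***.*.****

1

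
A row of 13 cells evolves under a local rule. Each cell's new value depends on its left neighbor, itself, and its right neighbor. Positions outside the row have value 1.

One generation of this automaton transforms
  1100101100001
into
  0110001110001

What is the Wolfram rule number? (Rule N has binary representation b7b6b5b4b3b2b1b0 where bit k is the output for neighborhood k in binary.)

position 0: 111 → 0  (bit 7 = 0)
position 1: 110 → 1  (bit 6 = 1)
position 5: 101 → 0  (bit 5 = 0)
position 2: 100 → 1  (bit 4 = 1)
position 6: 011 → 1  (bit 3 = 1)
position 4: 010 → 0  (bit 2 = 0)
position 3: 001 → 0  (bit 1 = 0)
position 9: 000 → 0  (bit 0 = 0)
bits b7..b0 = 01011000 = 88

88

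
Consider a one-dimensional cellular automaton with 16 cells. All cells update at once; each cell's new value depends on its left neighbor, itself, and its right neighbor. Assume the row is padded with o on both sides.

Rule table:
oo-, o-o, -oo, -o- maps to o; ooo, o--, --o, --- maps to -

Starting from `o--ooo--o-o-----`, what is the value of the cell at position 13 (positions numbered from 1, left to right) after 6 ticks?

o--o-o--ooo-----
o--ooo--o-o-----  (repeats tick 0; period 2)
tick 6: o--ooo--o-o-----
position 13 holds -

-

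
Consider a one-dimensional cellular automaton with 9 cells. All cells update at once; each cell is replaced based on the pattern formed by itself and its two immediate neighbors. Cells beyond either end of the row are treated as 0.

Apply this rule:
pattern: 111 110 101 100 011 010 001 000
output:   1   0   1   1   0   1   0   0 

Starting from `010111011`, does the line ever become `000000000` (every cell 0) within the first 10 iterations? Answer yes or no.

011010100
000111110
000011101
000001011
000001100
000000010
000000011
000000000
all cells are 0 at iteration 8

yes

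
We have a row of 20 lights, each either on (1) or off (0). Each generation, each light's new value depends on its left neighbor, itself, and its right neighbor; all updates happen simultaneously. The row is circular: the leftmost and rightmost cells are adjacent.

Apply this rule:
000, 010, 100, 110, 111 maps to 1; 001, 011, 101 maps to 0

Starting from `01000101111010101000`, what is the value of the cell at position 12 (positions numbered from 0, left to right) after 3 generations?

01110100111010101111
00110110011010100111
10010011001010110011
position 12 holds 1

1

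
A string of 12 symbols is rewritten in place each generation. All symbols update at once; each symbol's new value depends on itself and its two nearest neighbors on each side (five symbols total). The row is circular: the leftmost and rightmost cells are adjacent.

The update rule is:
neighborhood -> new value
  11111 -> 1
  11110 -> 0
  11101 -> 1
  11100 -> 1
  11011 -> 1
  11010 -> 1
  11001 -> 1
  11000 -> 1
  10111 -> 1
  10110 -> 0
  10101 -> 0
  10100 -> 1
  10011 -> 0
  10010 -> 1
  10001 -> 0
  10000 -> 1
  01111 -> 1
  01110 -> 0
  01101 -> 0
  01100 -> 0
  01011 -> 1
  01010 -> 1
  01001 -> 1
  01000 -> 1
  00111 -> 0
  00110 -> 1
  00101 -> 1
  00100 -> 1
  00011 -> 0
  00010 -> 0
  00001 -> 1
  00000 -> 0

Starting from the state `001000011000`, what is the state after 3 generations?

110110011111

generation 1: 101111010110
generation 2: 011101101001
generation 3: 110110011111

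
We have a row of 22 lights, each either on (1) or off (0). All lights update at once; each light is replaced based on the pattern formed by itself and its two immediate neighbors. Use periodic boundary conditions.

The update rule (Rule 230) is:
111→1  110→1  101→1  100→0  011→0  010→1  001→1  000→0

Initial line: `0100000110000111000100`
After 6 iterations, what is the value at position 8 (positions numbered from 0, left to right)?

0

1100001010001011001100
0100011110011101010101
1100101110101111111111
1101110111110111111111
1110111011111011111111
1111011101111101111111
position 8 holds 0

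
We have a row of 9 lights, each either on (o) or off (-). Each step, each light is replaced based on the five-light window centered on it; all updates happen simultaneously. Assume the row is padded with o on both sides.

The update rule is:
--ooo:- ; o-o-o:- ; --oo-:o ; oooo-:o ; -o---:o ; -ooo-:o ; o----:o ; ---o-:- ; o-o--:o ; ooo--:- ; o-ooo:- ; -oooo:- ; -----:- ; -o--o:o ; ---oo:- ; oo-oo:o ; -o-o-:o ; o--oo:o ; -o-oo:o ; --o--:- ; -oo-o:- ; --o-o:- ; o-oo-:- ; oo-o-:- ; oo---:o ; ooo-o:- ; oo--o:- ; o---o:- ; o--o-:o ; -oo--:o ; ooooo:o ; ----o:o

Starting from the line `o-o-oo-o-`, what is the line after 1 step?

---o----o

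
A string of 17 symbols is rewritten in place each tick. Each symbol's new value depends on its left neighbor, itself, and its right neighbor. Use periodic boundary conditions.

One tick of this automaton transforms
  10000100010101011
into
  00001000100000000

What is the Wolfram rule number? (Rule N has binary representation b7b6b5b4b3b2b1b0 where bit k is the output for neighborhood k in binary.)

position 16: 111 → 0  (bit 7 = 0)
position 0: 110 → 0  (bit 6 = 0)
position 10: 101 → 0  (bit 5 = 0)
position 1: 100 → 0  (bit 4 = 0)
position 15: 011 → 0  (bit 3 = 0)
position 5: 010 → 0  (bit 2 = 0)
position 4: 001 → 1  (bit 1 = 1)
position 2: 000 → 0  (bit 0 = 0)
bits b7..b0 = 00000010 = 2

2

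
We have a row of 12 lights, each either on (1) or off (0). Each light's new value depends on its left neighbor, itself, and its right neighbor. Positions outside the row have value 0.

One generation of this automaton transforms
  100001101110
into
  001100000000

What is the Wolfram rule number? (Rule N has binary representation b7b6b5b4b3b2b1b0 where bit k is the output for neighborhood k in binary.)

1

position 9: 111 → 0  (bit 7 = 0)
position 6: 110 → 0  (bit 6 = 0)
position 7: 101 → 0  (bit 5 = 0)
position 1: 100 → 0  (bit 4 = 0)
position 5: 011 → 0  (bit 3 = 0)
position 0: 010 → 0  (bit 2 = 0)
position 4: 001 → 0  (bit 1 = 0)
position 2: 000 → 1  (bit 0 = 1)
bits b7..b0 = 00000001 = 1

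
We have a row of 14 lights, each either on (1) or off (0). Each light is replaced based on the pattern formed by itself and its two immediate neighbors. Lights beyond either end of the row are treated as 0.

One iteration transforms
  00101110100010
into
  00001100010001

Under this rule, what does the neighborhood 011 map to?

At position 4 the neighborhood is 011; the next row has 1 there.

1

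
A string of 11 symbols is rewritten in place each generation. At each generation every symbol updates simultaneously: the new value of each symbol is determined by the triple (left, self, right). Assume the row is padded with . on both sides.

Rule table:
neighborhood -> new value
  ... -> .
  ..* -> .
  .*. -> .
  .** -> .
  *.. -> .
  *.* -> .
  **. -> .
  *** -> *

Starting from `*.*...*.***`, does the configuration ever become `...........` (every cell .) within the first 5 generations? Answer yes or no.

yes

generation 1: .........*.
generation 2: ...........
all cells are . at generation 2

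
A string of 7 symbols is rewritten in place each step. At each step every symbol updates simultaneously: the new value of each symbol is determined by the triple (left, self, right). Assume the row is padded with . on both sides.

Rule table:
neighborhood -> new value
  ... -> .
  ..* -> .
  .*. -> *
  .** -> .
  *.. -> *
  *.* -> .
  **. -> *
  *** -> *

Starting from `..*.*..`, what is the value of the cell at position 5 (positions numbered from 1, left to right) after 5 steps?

step 1: ..*.**.
step 2: ..*..**
step 3: ..**..*
step 4: ...**.*
step 5: ....*.*
position 5 holds *

*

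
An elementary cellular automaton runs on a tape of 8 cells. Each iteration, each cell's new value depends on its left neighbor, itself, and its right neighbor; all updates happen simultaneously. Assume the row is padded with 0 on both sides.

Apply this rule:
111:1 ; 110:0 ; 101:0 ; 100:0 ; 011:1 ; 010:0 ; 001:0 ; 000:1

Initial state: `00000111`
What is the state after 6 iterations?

11110110
11100100
11000001
10011100
00011001
11010000

11010000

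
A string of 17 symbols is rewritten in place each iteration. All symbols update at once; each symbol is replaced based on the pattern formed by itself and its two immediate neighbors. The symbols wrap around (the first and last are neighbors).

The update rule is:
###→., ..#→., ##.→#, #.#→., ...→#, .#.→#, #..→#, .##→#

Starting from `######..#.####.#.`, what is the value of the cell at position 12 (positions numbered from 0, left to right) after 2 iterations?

.

#....##.#.#..#.#.
####.##.#.##.#.#.
position 12 holds .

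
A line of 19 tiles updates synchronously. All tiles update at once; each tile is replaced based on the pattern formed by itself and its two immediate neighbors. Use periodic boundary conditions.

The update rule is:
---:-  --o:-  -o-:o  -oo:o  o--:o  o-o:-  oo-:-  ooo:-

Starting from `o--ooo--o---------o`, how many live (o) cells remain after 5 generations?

8

-o-o--o-oo--------o
-o-oo-o-o-o-------o
-o-o--o-o-oo------o
-o-oo-o-o-o-o-----o
-o-o--o-o-o-oo----o
count of o: 8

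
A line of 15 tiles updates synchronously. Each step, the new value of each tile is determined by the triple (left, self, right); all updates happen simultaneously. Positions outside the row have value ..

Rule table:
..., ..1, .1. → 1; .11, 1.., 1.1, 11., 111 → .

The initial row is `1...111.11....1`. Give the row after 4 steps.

1.11.......1111
1....111111....
1.111.......111
1.....111111...

1.....111111...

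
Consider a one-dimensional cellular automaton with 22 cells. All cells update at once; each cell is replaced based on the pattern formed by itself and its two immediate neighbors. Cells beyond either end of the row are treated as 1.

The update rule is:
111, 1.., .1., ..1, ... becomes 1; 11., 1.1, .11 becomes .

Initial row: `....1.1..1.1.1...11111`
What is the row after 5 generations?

11111.1111.1.1111.1111
1111...11..1..11...111
111.111..11111..111.11
11...1.11.111.11.1...1
1.1111.....1.....1111.

1.1111.....1.....1111.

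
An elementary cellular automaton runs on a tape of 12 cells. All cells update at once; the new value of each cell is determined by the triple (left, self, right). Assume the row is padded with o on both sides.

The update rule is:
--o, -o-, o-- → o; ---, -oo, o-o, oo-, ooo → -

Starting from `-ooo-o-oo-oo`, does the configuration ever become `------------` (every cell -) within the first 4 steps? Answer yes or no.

no

-----o------
o---ooo----o
-o-o---o--o-
-o-oo-ooooo-
step 4 is -o-oo-ooooo-, still not uniform -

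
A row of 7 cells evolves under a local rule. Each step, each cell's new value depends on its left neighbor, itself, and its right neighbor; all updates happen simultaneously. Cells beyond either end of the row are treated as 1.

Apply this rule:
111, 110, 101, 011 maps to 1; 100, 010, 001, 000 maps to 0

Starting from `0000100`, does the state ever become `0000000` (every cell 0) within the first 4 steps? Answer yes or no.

yes

0000000
all cells are 0 at step 1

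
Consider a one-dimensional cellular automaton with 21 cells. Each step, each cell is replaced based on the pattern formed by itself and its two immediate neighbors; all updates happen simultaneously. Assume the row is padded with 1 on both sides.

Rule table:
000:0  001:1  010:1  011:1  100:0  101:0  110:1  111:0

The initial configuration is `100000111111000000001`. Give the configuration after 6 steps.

100001100001000000011
100011100011000000110
100110100111000001110
101110101101000011010
101010101101000111010
101010101101001101010

101010101101001101010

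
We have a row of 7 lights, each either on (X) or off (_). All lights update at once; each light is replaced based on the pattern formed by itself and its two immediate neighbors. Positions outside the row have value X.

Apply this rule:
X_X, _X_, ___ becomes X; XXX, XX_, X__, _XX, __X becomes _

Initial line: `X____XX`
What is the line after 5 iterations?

__X_X__

iteration 1: __XX___
iteration 2: _____X_
iteration 3: _XXX_XX
iteration 4: X___X__
iteration 5: __X_X__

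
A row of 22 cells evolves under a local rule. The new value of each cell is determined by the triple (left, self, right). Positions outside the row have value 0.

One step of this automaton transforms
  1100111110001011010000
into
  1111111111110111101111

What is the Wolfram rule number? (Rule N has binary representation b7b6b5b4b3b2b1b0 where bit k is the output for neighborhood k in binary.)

position 5: 111 → 1  (bit 7 = 1)
position 1: 110 → 1  (bit 6 = 1)
position 13: 101 → 1  (bit 5 = 1)
position 2: 100 → 1  (bit 4 = 1)
position 0: 011 → 1  (bit 3 = 1)
position 12: 010 → 0  (bit 2 = 0)
position 3: 001 → 1  (bit 1 = 1)
position 10: 000 → 1  (bit 0 = 1)
bits b7..b0 = 11111011 = 251

251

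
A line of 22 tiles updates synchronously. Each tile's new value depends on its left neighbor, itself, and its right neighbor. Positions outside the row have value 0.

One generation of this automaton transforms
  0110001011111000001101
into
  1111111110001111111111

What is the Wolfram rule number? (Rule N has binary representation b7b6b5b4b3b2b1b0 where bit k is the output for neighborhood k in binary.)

position 9: 111 → 0  (bit 7 = 0)
position 2: 110 → 1  (bit 6 = 1)
position 7: 101 → 1  (bit 5 = 1)
position 3: 100 → 1  (bit 4 = 1)
position 1: 011 → 1  (bit 3 = 1)
position 6: 010 → 1  (bit 2 = 1)
position 0: 001 → 1  (bit 1 = 1)
position 4: 000 → 1  (bit 0 = 1)
bits b7..b0 = 01111111 = 127

127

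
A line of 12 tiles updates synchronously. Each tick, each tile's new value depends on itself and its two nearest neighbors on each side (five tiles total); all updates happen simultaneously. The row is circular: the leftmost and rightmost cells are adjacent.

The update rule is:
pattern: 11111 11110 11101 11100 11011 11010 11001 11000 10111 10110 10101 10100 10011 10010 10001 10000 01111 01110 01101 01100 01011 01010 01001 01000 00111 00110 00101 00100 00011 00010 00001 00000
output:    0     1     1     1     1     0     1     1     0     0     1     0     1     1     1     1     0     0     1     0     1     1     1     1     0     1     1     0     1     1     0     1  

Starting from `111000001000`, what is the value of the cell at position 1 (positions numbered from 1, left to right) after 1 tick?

tick 1: 001111010111
position 1 holds 0

0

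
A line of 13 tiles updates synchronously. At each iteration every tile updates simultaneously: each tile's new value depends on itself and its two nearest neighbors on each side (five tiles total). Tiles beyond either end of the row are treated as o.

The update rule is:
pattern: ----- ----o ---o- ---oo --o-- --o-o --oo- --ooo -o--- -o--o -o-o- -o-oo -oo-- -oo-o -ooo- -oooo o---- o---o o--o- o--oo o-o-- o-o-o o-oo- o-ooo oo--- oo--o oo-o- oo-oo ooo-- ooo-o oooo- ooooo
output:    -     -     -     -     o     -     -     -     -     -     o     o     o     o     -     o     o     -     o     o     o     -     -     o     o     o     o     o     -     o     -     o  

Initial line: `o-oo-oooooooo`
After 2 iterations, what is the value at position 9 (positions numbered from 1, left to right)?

o

iteration 1: oo-oooooooooo
iteration 2: -oooooooooooo
position 9 holds o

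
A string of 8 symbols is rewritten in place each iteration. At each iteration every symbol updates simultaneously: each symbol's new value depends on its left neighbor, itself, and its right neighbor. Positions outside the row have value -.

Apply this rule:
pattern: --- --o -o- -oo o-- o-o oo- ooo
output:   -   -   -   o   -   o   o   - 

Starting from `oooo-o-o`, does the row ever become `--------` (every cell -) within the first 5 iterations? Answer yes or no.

o--oo-o-
---ooo--
---o-o--
----o---
--------
all cells are - at iteration 5

yes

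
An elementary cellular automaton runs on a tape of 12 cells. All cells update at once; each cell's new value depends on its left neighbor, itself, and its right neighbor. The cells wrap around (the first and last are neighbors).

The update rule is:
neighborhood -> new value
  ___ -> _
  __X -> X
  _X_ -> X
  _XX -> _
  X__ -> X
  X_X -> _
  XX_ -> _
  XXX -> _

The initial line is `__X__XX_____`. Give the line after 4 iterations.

__XXXX__XX__

iteration 1: _XXXX__X____
iteration 2: X____XXXX___
iteration 3: XX__X____X_X
iteration 4: __XXXX__XX__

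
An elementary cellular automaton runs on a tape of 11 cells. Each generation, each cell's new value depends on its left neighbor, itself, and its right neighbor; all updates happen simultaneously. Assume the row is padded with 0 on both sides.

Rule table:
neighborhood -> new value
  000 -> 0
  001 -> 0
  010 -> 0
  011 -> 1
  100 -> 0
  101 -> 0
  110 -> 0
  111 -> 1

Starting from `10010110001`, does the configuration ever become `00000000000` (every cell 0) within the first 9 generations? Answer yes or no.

yes

generation 1: 00000100000
generation 2: 00000000000
all cells are 0 at generation 2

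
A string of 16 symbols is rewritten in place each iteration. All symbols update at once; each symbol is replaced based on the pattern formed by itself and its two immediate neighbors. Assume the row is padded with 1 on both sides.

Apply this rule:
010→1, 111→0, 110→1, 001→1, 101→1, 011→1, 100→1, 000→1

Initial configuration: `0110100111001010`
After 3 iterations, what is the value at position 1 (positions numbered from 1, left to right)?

1

iteration 1: 1111111101111111
iteration 2: 0000000111000000
iteration 3: 1111111101111111
position 1 holds 1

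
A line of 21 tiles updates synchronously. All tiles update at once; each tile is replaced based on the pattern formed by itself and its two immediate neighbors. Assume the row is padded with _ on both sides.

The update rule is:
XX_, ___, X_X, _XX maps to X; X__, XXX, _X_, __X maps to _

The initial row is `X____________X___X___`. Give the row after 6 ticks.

__XXXXXXXXXX___X___XX
X_X________X_X___X_XX
_X__XXXXXX__X__X__XXX
____X____X________X_X
XXX___XX___XXXXXX__X_
X_X_X_XX_X_X____X____

X_X_X_XX_X_X____X____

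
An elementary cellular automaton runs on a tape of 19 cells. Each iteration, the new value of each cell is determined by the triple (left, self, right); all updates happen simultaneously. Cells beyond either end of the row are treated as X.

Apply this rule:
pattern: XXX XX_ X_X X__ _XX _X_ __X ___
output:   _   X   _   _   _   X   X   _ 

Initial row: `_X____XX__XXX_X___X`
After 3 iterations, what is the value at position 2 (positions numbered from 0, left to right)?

iteration 1: _X___X_X_X__X_X__X_
iteration 2: _X__XX_X_X_XX_X_XX_
iteration 3: _X_X_X_X_X__X_X__X_
position 2 holds _

_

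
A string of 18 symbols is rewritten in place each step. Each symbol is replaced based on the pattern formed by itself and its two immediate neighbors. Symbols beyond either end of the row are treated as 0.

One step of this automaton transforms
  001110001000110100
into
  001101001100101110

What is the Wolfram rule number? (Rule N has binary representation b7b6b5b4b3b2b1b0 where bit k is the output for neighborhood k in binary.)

188

position 3: 111 → 1  (bit 7 = 1)
position 4: 110 → 0  (bit 6 = 0)
position 14: 101 → 1  (bit 5 = 1)
position 5: 100 → 1  (bit 4 = 1)
position 2: 011 → 1  (bit 3 = 1)
position 8: 010 → 1  (bit 2 = 1)
position 1: 001 → 0  (bit 1 = 0)
position 0: 000 → 0  (bit 0 = 0)
bits b7..b0 = 10111100 = 188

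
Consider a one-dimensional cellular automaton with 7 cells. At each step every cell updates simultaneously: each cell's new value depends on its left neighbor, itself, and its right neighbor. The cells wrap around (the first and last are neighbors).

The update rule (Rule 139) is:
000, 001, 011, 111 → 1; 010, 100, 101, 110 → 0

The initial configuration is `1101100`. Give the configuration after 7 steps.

1100100

1001001
0010011
0100110
1001100
0011001
0110010
1100100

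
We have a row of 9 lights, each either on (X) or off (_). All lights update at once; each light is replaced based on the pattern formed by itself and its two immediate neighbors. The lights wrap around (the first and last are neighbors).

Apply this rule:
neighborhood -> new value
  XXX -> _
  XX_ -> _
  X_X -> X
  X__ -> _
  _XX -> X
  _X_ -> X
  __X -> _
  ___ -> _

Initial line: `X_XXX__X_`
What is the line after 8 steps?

_______X_

step 1: XXX____XX
step 2: _______X_
step 3: _______X_  (fixed point — unchanged through step 8)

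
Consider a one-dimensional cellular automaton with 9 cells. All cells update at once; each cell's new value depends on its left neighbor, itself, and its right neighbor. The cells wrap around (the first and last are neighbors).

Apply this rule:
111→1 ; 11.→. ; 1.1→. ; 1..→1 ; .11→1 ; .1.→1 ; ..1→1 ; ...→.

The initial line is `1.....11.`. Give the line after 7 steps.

11...11..
1.1.11.11
..1.1..11
111.1111.
11..111..
1.1111.11
..111..11

..111..11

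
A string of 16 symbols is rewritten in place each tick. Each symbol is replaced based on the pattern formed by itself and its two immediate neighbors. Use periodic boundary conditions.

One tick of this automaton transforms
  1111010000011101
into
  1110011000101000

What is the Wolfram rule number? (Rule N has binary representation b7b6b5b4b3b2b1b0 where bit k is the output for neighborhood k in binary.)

position 0: 111 → 1  (bit 7 = 1)
position 3: 110 → 0  (bit 6 = 0)
position 4: 101 → 0  (bit 5 = 0)
position 6: 100 → 1  (bit 4 = 1)
position 11: 011 → 0  (bit 3 = 0)
position 5: 010 → 1  (bit 2 = 1)
position 10: 001 → 1  (bit 1 = 1)
position 7: 000 → 0  (bit 0 = 0)
bits b7..b0 = 10010110 = 150

150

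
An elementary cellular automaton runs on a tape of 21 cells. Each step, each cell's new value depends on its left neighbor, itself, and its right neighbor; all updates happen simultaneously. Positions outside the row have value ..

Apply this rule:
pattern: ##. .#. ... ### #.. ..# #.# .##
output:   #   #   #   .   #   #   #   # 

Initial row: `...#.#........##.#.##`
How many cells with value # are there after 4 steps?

#####################
#...................#
#####################  (repeats step 1; period 2)
step 4: #...................#
count of #: 2

2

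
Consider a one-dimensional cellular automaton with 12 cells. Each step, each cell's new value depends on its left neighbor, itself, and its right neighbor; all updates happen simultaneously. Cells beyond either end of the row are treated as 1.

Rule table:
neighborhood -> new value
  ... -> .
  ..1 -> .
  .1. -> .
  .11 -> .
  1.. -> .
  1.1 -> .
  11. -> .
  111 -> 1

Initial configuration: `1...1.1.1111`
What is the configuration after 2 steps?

..........11

.........111
..........11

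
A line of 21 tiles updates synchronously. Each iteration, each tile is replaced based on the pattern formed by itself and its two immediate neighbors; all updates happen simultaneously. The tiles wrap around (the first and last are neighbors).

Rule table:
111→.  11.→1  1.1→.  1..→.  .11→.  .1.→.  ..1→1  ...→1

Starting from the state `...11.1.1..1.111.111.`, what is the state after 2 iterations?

..1...1111..111..11..

111.1.....1....1...1.
..1...1111..111..11..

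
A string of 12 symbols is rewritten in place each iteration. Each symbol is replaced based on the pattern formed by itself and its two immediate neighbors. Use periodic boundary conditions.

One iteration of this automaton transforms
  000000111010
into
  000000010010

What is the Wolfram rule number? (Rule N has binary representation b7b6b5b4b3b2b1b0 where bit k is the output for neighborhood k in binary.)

position 7: 111 → 1  (bit 7 = 1)
position 8: 110 → 0  (bit 6 = 0)
position 9: 101 → 0  (bit 5 = 0)
position 11: 100 → 0  (bit 4 = 0)
position 6: 011 → 0  (bit 3 = 0)
position 10: 010 → 1  (bit 2 = 1)
position 5: 001 → 0  (bit 1 = 0)
position 0: 000 → 0  (bit 0 = 0)
bits b7..b0 = 10000100 = 132

132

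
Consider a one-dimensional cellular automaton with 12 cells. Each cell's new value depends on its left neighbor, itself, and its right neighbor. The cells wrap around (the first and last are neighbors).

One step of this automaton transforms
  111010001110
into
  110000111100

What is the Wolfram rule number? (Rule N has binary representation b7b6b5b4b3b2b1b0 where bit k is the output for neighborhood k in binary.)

139

position 1: 111 → 1  (bit 7 = 1)
position 2: 110 → 0  (bit 6 = 0)
position 3: 101 → 0  (bit 5 = 0)
position 5: 100 → 0  (bit 4 = 0)
position 0: 011 → 1  (bit 3 = 1)
position 4: 010 → 0  (bit 2 = 0)
position 7: 001 → 1  (bit 1 = 1)
position 6: 000 → 1  (bit 0 = 1)
bits b7..b0 = 10001011 = 139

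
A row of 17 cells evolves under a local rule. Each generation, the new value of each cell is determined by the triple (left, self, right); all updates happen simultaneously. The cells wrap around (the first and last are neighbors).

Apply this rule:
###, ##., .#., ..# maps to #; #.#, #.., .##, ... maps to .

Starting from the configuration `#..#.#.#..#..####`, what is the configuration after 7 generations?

#.##.#.#.##.#.#.#

generation 1: #.##.#.#.##.#.###
generation 2: #..#.#.#..#.#..##
generation 3: #.##.#.#.##.#.#.#
generation 4: #..#.#.#..#.#.#..
generation 5: #.##.#.#.##.#.#.#  (repeats generation 3; period 2)
generation 7: #.##.#.#.##.#.#.#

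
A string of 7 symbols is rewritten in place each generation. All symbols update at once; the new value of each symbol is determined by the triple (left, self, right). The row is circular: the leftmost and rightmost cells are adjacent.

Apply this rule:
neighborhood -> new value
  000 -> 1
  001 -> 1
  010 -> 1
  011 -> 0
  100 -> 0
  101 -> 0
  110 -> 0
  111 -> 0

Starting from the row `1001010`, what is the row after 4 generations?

1011010
1000010
1011110
1000000

1000000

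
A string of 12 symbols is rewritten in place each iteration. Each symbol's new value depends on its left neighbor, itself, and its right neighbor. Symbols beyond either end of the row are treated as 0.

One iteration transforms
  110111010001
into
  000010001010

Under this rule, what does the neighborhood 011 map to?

At position 0 the neighborhood is 011; the next row has 0 there.

0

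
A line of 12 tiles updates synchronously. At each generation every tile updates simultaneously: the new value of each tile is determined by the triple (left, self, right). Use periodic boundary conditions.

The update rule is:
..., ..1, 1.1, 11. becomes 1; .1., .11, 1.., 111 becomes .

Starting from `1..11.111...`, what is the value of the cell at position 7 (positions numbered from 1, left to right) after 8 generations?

..1.11..1.11
.1.1.1.1.1.1
1.1.1.1.1.1.
.1.1.1.1.1.1  (repeats generation 2; period 2)
generation 8: .1.1.1.1.1.1
position 7 holds .

.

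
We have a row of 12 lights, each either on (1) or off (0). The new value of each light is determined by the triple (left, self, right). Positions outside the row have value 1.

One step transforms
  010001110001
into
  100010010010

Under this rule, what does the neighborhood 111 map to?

At position 6 the neighborhood is 111; the next row has 0 there.

0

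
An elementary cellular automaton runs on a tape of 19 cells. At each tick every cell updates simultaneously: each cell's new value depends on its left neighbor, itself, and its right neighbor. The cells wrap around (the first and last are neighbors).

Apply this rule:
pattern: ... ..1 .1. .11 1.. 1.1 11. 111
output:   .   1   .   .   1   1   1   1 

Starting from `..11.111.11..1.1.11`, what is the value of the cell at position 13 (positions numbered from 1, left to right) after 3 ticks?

11.11.111.111.1.1.1
111.11.111.111.1.1.
.111.11.111.111.1.1
position 13 holds 1

1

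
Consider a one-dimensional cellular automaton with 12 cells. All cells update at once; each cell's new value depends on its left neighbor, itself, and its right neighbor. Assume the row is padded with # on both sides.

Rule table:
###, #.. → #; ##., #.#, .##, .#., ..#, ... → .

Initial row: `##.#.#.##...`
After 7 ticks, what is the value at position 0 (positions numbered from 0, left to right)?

#

#........#..
.#........#.
..#.........
#..#........
.#..#.......
..#..#......
#..#..#.....
position 0 holds #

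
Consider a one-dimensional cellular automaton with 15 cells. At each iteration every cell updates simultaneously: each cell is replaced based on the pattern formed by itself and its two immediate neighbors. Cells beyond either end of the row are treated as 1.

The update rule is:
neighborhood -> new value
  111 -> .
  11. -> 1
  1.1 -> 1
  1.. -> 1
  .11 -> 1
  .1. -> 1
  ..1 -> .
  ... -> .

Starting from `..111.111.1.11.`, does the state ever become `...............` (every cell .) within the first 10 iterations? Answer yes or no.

no

1.1.111.1111111
11111.111......
....111.11.....
1...1.11111....
11..111...11...
.11.1.11..111..
111111111.1.11.
........1111111
1.......1......
11......11.....
iteration 10 is 11......11....., still not uniform .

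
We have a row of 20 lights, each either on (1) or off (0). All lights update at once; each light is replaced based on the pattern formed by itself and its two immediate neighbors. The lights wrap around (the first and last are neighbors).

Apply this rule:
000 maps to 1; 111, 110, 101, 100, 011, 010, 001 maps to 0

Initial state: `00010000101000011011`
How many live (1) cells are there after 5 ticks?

tick 1: 01000110000011000000
tick 2: 00010000111000011111
tick 3: 01000110000011000000  (repeats tick 1; period 2)
tick 5: 01000110000011000000
count of 1: 5

5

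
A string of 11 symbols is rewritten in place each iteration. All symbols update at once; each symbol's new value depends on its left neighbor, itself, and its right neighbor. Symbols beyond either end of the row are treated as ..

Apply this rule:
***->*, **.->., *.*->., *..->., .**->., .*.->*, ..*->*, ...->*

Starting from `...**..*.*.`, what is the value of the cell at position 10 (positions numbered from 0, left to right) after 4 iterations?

.

***...**.*.
.*..**...*.
**.*...***.
...*.**.*..
position 10 holds .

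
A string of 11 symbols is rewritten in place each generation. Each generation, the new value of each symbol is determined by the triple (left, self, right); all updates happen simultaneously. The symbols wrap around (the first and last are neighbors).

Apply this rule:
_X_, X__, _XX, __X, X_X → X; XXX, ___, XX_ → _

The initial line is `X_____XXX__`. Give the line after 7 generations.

XX___XX__XX
__X_XX_XXX_
_XXXX_XX__X
XX___XX_XXX
__X_XX_XX__
_XXXX_XX_X_
XX___XX_XXX

XX___XX_XXX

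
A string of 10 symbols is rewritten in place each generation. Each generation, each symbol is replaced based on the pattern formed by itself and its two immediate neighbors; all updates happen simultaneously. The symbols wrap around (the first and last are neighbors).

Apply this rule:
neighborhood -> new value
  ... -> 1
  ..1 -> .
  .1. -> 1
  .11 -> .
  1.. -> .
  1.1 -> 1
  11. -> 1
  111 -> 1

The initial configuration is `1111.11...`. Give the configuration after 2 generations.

generation 1: .1111.1.1.
generation 2: ..1111111.

..1111111.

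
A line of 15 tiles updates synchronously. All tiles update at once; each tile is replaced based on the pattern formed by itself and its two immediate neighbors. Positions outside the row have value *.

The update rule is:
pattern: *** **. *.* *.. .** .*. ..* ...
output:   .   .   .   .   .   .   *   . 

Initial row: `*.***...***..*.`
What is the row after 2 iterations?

......*....*..*

.......*....*..
......*....*..*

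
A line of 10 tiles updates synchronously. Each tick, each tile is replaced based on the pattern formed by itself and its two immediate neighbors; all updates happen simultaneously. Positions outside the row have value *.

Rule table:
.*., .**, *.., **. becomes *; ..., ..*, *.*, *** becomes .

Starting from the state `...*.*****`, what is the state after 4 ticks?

tick 1: *..*.*....
tick 2: **.*.**...
tick 3: .*.*.***..
tick 4: .*.*.*.**.

.*.*.*.**.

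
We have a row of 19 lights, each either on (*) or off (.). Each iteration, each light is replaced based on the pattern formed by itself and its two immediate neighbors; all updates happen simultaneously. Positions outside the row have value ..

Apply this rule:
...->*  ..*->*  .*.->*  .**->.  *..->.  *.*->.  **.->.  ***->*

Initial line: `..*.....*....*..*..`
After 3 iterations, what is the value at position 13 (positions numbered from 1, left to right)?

.

***.*****.****.**.*
.*...***...**.....*
**.**.*..**...*****
position 13 holds .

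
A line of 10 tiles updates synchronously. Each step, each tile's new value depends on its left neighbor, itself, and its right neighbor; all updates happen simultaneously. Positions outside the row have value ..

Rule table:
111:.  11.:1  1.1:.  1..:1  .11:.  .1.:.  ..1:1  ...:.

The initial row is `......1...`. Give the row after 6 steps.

.....1.1..
....1...1.
...1.1.1.1
..1.......
.1.1......
1...1.....

1...1.....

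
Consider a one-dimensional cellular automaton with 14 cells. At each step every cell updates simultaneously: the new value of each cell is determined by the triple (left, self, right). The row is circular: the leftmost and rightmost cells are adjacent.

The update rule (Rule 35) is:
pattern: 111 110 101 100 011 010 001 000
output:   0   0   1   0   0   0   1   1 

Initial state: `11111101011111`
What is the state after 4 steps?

11111100100111

00000010100000
11111101001111
00000010010000
11111100100111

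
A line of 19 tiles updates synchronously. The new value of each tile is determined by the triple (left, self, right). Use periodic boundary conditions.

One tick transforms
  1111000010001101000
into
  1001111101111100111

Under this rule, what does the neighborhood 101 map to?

At position 14 the neighborhood is 101; the next row has 0 there.

0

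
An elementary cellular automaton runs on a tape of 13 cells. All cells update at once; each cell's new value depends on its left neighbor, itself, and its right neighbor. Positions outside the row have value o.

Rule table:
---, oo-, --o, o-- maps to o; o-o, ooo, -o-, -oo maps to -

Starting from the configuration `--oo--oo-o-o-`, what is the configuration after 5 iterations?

oo-ooo-o-----
-o---o--ooooo
--ooo-oo-----
oo--o--oooooo
-ooo-oo------

-ooo-oo------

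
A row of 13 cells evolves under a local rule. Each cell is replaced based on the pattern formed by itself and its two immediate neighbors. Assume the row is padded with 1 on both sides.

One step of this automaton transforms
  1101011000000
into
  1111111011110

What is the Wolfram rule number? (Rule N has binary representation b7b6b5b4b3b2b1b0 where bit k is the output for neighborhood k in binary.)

237

position 0: 111 → 1  (bit 7 = 1)
position 1: 110 → 1  (bit 6 = 1)
position 2: 101 → 1  (bit 5 = 1)
position 7: 100 → 0  (bit 4 = 0)
position 5: 011 → 1  (bit 3 = 1)
position 3: 010 → 1  (bit 2 = 1)
position 12: 001 → 0  (bit 1 = 0)
position 8: 000 → 1  (bit 0 = 1)
bits b7..b0 = 11101101 = 237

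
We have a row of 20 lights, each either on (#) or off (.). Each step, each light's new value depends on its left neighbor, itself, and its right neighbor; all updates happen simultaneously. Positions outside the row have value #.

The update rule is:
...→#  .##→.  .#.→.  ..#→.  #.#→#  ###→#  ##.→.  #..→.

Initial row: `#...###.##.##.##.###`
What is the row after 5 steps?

.#........####..##..

..#..#.#..#..#..#.##
......#..........#.#
.####...########..#.
#.##..#..######....#
.#........####..##..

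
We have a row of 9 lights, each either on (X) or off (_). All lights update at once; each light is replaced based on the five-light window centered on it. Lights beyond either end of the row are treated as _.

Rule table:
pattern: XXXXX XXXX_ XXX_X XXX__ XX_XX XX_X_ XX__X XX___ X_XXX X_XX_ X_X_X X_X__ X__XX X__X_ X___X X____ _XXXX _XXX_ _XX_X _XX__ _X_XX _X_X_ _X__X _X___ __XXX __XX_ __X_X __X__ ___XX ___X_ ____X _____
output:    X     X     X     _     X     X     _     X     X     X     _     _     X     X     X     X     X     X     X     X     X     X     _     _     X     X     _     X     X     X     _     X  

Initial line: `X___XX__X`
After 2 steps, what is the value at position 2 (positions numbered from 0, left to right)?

X_XXXX_XX
_XXXXXXXX
position 2 holds X

X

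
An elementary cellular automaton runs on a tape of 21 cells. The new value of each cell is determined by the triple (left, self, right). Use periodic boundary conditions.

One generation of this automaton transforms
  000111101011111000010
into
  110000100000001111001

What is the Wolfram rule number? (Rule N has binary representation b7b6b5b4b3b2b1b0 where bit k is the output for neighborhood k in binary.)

position 4: 111 → 0  (bit 7 = 0)
position 6: 110 → 1  (bit 6 = 1)
position 7: 101 → 0  (bit 5 = 0)
position 15: 100 → 1  (bit 4 = 1)
position 3: 011 → 0  (bit 3 = 0)
position 8: 010 → 0  (bit 2 = 0)
position 2: 001 → 0  (bit 1 = 0)
position 0: 000 → 1  (bit 0 = 1)
bits b7..b0 = 01010001 = 81

81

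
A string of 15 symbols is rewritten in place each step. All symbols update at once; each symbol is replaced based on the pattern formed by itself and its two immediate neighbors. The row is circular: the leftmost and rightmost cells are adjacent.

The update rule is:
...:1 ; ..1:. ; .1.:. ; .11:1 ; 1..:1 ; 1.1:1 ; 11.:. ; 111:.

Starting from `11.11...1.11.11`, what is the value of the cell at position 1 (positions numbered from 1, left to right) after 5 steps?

step 1: ..11.11..11.11.
step 2: 1.1.11.1.1.11.1
step 3: .1.11.1.1.11.11
step 4: 1.11.1.1.11.11.
step 5: .11.1.1.11.11.1
position 1 holds .

.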